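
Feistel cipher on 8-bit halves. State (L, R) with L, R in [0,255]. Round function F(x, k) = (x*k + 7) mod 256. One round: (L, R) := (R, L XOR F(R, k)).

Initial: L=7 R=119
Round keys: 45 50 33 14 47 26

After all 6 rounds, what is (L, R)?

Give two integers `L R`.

Round 1 (k=45): L=119 R=245
Round 2 (k=50): L=245 R=150
Round 3 (k=33): L=150 R=168
Round 4 (k=14): L=168 R=161
Round 5 (k=47): L=161 R=62
Round 6 (k=26): L=62 R=242

Answer: 62 242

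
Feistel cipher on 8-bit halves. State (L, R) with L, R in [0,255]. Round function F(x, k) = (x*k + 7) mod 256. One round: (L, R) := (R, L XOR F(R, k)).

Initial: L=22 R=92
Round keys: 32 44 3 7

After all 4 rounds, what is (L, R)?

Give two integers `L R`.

Answer: 133 5

Derivation:
Round 1 (k=32): L=92 R=145
Round 2 (k=44): L=145 R=175
Round 3 (k=3): L=175 R=133
Round 4 (k=7): L=133 R=5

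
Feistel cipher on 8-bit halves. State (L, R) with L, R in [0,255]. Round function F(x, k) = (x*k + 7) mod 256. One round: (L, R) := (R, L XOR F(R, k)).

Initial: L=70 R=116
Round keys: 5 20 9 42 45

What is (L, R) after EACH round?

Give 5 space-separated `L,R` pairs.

Round 1 (k=5): L=116 R=13
Round 2 (k=20): L=13 R=127
Round 3 (k=9): L=127 R=115
Round 4 (k=42): L=115 R=154
Round 5 (k=45): L=154 R=106

Answer: 116,13 13,127 127,115 115,154 154,106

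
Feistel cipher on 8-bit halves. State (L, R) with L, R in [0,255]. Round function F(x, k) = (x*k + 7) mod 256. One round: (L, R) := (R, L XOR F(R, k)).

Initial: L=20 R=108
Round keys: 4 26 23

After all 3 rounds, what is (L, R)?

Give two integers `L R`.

Answer: 249 197

Derivation:
Round 1 (k=4): L=108 R=163
Round 2 (k=26): L=163 R=249
Round 3 (k=23): L=249 R=197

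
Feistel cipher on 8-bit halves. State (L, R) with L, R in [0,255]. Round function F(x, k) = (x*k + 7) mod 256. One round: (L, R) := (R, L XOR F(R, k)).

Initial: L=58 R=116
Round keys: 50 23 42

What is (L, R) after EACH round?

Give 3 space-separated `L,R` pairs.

Answer: 116,149 149,30 30,102

Derivation:
Round 1 (k=50): L=116 R=149
Round 2 (k=23): L=149 R=30
Round 3 (k=42): L=30 R=102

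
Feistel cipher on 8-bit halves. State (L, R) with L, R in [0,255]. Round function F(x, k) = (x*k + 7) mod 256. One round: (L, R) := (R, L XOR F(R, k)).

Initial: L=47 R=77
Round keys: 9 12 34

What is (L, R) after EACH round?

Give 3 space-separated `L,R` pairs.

Answer: 77,147 147,166 166,128

Derivation:
Round 1 (k=9): L=77 R=147
Round 2 (k=12): L=147 R=166
Round 3 (k=34): L=166 R=128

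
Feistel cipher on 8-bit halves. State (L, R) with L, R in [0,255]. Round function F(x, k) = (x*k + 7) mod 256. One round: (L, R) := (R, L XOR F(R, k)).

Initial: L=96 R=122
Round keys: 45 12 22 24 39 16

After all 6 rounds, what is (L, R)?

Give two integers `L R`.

Answer: 221 121

Derivation:
Round 1 (k=45): L=122 R=25
Round 2 (k=12): L=25 R=73
Round 3 (k=22): L=73 R=84
Round 4 (k=24): L=84 R=174
Round 5 (k=39): L=174 R=221
Round 6 (k=16): L=221 R=121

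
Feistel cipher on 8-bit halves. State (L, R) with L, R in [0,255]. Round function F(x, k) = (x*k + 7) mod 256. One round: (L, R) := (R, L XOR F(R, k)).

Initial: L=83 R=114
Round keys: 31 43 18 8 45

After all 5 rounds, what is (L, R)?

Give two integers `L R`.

Answer: 164 240

Derivation:
Round 1 (k=31): L=114 R=134
Round 2 (k=43): L=134 R=251
Round 3 (k=18): L=251 R=43
Round 4 (k=8): L=43 R=164
Round 5 (k=45): L=164 R=240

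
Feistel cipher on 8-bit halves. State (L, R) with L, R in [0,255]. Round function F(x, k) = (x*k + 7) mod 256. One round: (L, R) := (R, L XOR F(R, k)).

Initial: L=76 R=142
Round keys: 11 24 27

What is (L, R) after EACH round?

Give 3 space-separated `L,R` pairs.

Round 1 (k=11): L=142 R=109
Round 2 (k=24): L=109 R=177
Round 3 (k=27): L=177 R=223

Answer: 142,109 109,177 177,223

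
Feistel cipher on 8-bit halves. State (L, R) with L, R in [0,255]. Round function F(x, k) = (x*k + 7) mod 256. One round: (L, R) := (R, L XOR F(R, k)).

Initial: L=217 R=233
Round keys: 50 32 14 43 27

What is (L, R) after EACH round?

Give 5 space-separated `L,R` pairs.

Answer: 233,80 80,238 238,91 91,190 190,74

Derivation:
Round 1 (k=50): L=233 R=80
Round 2 (k=32): L=80 R=238
Round 3 (k=14): L=238 R=91
Round 4 (k=43): L=91 R=190
Round 5 (k=27): L=190 R=74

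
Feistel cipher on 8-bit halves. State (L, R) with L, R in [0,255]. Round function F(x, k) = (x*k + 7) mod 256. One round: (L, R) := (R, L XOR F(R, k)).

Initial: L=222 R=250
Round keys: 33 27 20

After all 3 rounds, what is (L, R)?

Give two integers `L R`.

Round 1 (k=33): L=250 R=159
Round 2 (k=27): L=159 R=54
Round 3 (k=20): L=54 R=160

Answer: 54 160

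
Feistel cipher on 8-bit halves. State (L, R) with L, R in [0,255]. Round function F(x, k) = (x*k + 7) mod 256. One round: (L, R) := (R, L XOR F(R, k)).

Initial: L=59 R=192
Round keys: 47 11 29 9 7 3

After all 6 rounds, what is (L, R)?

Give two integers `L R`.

Round 1 (k=47): L=192 R=124
Round 2 (k=11): L=124 R=155
Round 3 (k=29): L=155 R=234
Round 4 (k=9): L=234 R=218
Round 5 (k=7): L=218 R=23
Round 6 (k=3): L=23 R=150

Answer: 23 150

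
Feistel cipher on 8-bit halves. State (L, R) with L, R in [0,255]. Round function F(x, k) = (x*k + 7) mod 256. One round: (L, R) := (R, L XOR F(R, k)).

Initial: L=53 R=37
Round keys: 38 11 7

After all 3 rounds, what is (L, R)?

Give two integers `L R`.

Round 1 (k=38): L=37 R=176
Round 2 (k=11): L=176 R=178
Round 3 (k=7): L=178 R=85

Answer: 178 85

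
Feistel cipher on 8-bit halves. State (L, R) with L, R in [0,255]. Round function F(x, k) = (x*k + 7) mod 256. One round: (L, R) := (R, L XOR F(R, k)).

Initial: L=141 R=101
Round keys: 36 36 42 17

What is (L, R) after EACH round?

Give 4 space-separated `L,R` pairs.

Round 1 (k=36): L=101 R=182
Round 2 (k=36): L=182 R=250
Round 3 (k=42): L=250 R=189
Round 4 (k=17): L=189 R=110

Answer: 101,182 182,250 250,189 189,110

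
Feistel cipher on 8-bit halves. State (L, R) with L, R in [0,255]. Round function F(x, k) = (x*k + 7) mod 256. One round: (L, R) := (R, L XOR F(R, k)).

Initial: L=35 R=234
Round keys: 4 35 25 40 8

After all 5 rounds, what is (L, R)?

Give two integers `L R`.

Round 1 (k=4): L=234 R=140
Round 2 (k=35): L=140 R=193
Round 3 (k=25): L=193 R=108
Round 4 (k=40): L=108 R=38
Round 5 (k=8): L=38 R=91

Answer: 38 91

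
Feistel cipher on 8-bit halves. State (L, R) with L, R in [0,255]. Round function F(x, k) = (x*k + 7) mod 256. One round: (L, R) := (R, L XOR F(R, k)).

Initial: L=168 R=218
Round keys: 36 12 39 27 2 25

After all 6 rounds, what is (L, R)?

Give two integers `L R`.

Answer: 20 160

Derivation:
Round 1 (k=36): L=218 R=7
Round 2 (k=12): L=7 R=129
Round 3 (k=39): L=129 R=169
Round 4 (k=27): L=169 R=91
Round 5 (k=2): L=91 R=20
Round 6 (k=25): L=20 R=160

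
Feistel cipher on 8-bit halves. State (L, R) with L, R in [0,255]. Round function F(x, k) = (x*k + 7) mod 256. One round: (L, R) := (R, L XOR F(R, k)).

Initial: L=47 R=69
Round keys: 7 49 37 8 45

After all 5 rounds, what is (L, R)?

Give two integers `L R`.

Answer: 246 132

Derivation:
Round 1 (k=7): L=69 R=197
Round 2 (k=49): L=197 R=249
Round 3 (k=37): L=249 R=193
Round 4 (k=8): L=193 R=246
Round 5 (k=45): L=246 R=132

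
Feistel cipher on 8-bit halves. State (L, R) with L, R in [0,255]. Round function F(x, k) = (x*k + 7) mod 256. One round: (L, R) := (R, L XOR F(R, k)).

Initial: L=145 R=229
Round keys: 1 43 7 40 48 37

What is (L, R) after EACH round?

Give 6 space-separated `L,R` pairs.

Round 1 (k=1): L=229 R=125
Round 2 (k=43): L=125 R=227
Round 3 (k=7): L=227 R=65
Round 4 (k=40): L=65 R=204
Round 5 (k=48): L=204 R=6
Round 6 (k=37): L=6 R=41

Answer: 229,125 125,227 227,65 65,204 204,6 6,41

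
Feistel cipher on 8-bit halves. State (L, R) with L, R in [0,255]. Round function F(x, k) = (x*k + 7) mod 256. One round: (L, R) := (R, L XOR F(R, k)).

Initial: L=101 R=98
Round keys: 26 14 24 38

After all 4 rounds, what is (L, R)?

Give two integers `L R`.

Answer: 65 100

Derivation:
Round 1 (k=26): L=98 R=158
Round 2 (k=14): L=158 R=201
Round 3 (k=24): L=201 R=65
Round 4 (k=38): L=65 R=100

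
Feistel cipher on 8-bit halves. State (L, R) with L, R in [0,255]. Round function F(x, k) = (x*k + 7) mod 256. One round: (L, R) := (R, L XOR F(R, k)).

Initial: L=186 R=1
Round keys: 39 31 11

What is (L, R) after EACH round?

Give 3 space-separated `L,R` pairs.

Round 1 (k=39): L=1 R=148
Round 2 (k=31): L=148 R=242
Round 3 (k=11): L=242 R=249

Answer: 1,148 148,242 242,249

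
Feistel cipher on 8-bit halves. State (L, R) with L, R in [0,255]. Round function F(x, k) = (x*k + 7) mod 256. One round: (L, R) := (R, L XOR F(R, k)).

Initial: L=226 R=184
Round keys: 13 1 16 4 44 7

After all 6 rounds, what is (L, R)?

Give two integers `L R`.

Round 1 (k=13): L=184 R=189
Round 2 (k=1): L=189 R=124
Round 3 (k=16): L=124 R=122
Round 4 (k=4): L=122 R=147
Round 5 (k=44): L=147 R=49
Round 6 (k=7): L=49 R=205

Answer: 49 205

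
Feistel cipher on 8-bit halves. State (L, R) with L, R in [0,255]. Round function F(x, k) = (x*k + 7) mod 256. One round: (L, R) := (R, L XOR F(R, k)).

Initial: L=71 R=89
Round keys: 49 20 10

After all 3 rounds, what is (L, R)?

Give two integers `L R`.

Round 1 (k=49): L=89 R=87
Round 2 (k=20): L=87 R=138
Round 3 (k=10): L=138 R=60

Answer: 138 60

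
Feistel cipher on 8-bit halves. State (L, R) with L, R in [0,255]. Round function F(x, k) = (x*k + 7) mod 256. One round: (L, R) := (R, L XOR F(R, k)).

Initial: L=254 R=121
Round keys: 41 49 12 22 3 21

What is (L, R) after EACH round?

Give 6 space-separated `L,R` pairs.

Answer: 121,150 150,196 196,161 161,25 25,243 243,239

Derivation:
Round 1 (k=41): L=121 R=150
Round 2 (k=49): L=150 R=196
Round 3 (k=12): L=196 R=161
Round 4 (k=22): L=161 R=25
Round 5 (k=3): L=25 R=243
Round 6 (k=21): L=243 R=239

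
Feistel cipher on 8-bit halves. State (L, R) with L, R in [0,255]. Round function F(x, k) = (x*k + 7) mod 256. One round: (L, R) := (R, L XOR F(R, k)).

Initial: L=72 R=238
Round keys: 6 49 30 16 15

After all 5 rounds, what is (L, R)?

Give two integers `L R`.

Round 1 (k=6): L=238 R=211
Round 2 (k=49): L=211 R=132
Round 3 (k=30): L=132 R=172
Round 4 (k=16): L=172 R=67
Round 5 (k=15): L=67 R=88

Answer: 67 88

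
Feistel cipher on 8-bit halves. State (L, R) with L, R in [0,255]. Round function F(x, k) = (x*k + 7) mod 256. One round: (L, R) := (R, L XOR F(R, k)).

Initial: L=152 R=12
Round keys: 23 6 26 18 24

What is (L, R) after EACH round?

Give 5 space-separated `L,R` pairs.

Answer: 12,131 131,21 21,170 170,238 238,253

Derivation:
Round 1 (k=23): L=12 R=131
Round 2 (k=6): L=131 R=21
Round 3 (k=26): L=21 R=170
Round 4 (k=18): L=170 R=238
Round 5 (k=24): L=238 R=253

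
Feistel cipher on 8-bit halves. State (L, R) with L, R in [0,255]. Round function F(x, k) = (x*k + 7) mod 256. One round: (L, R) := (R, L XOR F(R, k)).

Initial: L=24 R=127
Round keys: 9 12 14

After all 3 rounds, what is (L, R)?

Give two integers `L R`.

Answer: 176 193

Derivation:
Round 1 (k=9): L=127 R=102
Round 2 (k=12): L=102 R=176
Round 3 (k=14): L=176 R=193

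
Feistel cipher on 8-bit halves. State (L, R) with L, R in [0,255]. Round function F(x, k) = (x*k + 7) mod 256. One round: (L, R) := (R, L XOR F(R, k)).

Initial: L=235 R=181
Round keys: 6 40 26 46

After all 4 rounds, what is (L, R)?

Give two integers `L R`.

Answer: 149 79

Derivation:
Round 1 (k=6): L=181 R=174
Round 2 (k=40): L=174 R=130
Round 3 (k=26): L=130 R=149
Round 4 (k=46): L=149 R=79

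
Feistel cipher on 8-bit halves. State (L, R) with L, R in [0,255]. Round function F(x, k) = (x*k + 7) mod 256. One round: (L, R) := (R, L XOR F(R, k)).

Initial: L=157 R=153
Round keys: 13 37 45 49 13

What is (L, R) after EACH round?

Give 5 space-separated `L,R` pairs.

Round 1 (k=13): L=153 R=81
Round 2 (k=37): L=81 R=37
Round 3 (k=45): L=37 R=217
Round 4 (k=49): L=217 R=181
Round 5 (k=13): L=181 R=225

Answer: 153,81 81,37 37,217 217,181 181,225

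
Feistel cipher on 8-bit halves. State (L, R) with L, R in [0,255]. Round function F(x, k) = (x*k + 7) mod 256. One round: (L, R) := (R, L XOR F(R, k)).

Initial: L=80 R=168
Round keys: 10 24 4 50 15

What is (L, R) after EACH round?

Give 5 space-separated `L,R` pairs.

Answer: 168,199 199,7 7,228 228,136 136,27

Derivation:
Round 1 (k=10): L=168 R=199
Round 2 (k=24): L=199 R=7
Round 3 (k=4): L=7 R=228
Round 4 (k=50): L=228 R=136
Round 5 (k=15): L=136 R=27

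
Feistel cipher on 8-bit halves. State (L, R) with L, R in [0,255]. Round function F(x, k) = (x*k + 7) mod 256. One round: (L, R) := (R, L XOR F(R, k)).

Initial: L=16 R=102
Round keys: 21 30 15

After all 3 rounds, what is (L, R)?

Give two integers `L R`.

Answer: 219 169

Derivation:
Round 1 (k=21): L=102 R=117
Round 2 (k=30): L=117 R=219
Round 3 (k=15): L=219 R=169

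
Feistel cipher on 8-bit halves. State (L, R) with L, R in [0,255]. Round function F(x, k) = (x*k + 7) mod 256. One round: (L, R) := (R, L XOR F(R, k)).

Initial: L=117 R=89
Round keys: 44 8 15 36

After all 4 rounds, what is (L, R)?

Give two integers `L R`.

Round 1 (k=44): L=89 R=38
Round 2 (k=8): L=38 R=110
Round 3 (k=15): L=110 R=95
Round 4 (k=36): L=95 R=13

Answer: 95 13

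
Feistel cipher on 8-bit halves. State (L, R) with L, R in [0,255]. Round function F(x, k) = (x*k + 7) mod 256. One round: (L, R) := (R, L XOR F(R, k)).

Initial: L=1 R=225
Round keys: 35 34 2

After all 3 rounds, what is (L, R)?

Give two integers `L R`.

Answer: 28 244

Derivation:
Round 1 (k=35): L=225 R=203
Round 2 (k=34): L=203 R=28
Round 3 (k=2): L=28 R=244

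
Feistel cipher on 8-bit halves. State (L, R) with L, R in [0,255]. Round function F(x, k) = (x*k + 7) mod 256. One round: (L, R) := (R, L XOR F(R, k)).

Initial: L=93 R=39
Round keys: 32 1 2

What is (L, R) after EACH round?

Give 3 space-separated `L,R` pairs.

Round 1 (k=32): L=39 R=186
Round 2 (k=1): L=186 R=230
Round 3 (k=2): L=230 R=105

Answer: 39,186 186,230 230,105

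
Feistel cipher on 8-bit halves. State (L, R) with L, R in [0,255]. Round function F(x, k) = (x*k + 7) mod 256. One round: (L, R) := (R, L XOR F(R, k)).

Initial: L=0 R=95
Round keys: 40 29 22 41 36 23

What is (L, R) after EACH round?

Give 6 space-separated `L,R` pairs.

Round 1 (k=40): L=95 R=223
Round 2 (k=29): L=223 R=21
Round 3 (k=22): L=21 R=10
Round 4 (k=41): L=10 R=180
Round 5 (k=36): L=180 R=93
Round 6 (k=23): L=93 R=214

Answer: 95,223 223,21 21,10 10,180 180,93 93,214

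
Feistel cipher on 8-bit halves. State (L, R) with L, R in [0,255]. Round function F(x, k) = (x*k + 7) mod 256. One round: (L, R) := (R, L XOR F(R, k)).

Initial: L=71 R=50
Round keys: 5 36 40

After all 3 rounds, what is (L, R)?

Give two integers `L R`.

Answer: 237 73

Derivation:
Round 1 (k=5): L=50 R=70
Round 2 (k=36): L=70 R=237
Round 3 (k=40): L=237 R=73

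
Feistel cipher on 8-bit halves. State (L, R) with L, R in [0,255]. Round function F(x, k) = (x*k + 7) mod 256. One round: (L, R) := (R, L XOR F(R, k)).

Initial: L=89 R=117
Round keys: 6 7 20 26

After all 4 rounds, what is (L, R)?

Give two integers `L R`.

Answer: 67 235

Derivation:
Round 1 (k=6): L=117 R=156
Round 2 (k=7): L=156 R=62
Round 3 (k=20): L=62 R=67
Round 4 (k=26): L=67 R=235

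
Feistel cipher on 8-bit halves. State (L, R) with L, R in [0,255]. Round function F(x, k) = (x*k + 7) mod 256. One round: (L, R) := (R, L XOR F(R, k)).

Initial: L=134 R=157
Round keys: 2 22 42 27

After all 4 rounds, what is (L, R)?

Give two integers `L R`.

Answer: 24 51

Derivation:
Round 1 (k=2): L=157 R=199
Round 2 (k=22): L=199 R=188
Round 3 (k=42): L=188 R=24
Round 4 (k=27): L=24 R=51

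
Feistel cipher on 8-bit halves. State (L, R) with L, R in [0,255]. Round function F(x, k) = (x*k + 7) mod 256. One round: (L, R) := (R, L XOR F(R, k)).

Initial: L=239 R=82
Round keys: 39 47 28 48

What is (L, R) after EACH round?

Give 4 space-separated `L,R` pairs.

Round 1 (k=39): L=82 R=106
Round 2 (k=47): L=106 R=47
Round 3 (k=28): L=47 R=65
Round 4 (k=48): L=65 R=24

Answer: 82,106 106,47 47,65 65,24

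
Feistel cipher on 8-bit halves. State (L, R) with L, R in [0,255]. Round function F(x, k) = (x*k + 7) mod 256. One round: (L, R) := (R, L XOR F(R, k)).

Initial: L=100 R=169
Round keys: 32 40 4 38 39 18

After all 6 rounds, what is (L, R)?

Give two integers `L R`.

Round 1 (k=32): L=169 R=67
Round 2 (k=40): L=67 R=214
Round 3 (k=4): L=214 R=28
Round 4 (k=38): L=28 R=249
Round 5 (k=39): L=249 R=234
Round 6 (k=18): L=234 R=130

Answer: 234 130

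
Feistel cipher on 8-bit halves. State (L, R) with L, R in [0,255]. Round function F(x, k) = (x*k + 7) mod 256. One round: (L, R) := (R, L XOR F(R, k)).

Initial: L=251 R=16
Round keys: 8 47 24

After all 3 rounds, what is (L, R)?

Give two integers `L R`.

Answer: 219 243

Derivation:
Round 1 (k=8): L=16 R=124
Round 2 (k=47): L=124 R=219
Round 3 (k=24): L=219 R=243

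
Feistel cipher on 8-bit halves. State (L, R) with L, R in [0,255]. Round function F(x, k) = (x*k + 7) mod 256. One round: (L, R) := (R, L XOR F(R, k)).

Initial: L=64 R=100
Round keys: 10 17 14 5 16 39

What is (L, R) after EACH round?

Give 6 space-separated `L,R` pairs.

Round 1 (k=10): L=100 R=175
Round 2 (k=17): L=175 R=194
Round 3 (k=14): L=194 R=12
Round 4 (k=5): L=12 R=129
Round 5 (k=16): L=129 R=27
Round 6 (k=39): L=27 R=165

Answer: 100,175 175,194 194,12 12,129 129,27 27,165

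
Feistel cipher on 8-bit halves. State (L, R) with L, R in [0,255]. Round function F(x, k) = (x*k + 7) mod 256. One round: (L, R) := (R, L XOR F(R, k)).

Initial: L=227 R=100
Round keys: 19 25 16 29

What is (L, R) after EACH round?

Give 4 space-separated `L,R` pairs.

Answer: 100,144 144,115 115,167 167,129

Derivation:
Round 1 (k=19): L=100 R=144
Round 2 (k=25): L=144 R=115
Round 3 (k=16): L=115 R=167
Round 4 (k=29): L=167 R=129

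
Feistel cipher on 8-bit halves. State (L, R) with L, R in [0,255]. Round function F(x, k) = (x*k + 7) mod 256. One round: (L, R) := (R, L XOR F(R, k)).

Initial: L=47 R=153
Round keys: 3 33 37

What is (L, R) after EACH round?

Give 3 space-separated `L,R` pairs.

Round 1 (k=3): L=153 R=253
Round 2 (k=33): L=253 R=61
Round 3 (k=37): L=61 R=37

Answer: 153,253 253,61 61,37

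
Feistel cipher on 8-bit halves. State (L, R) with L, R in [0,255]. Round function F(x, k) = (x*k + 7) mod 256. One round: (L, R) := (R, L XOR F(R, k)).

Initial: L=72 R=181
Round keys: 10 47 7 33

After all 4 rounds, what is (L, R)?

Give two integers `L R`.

Round 1 (k=10): L=181 R=81
Round 2 (k=47): L=81 R=83
Round 3 (k=7): L=83 R=29
Round 4 (k=33): L=29 R=151

Answer: 29 151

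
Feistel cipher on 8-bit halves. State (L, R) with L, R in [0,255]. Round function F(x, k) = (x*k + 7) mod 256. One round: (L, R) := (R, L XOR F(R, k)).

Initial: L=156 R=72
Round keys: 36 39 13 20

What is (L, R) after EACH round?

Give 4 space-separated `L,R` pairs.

Answer: 72,187 187,204 204,216 216,43

Derivation:
Round 1 (k=36): L=72 R=187
Round 2 (k=39): L=187 R=204
Round 3 (k=13): L=204 R=216
Round 4 (k=20): L=216 R=43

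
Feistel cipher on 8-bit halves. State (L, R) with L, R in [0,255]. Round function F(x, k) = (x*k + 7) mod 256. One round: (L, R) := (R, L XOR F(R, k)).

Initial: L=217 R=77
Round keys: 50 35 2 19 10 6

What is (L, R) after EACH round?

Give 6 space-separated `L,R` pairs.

Round 1 (k=50): L=77 R=200
Round 2 (k=35): L=200 R=18
Round 3 (k=2): L=18 R=227
Round 4 (k=19): L=227 R=242
Round 5 (k=10): L=242 R=152
Round 6 (k=6): L=152 R=101

Answer: 77,200 200,18 18,227 227,242 242,152 152,101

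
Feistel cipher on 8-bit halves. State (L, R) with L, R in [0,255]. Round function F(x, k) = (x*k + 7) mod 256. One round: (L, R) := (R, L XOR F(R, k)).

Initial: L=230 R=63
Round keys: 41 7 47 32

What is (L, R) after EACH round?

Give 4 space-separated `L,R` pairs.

Answer: 63,248 248,240 240,239 239,23

Derivation:
Round 1 (k=41): L=63 R=248
Round 2 (k=7): L=248 R=240
Round 3 (k=47): L=240 R=239
Round 4 (k=32): L=239 R=23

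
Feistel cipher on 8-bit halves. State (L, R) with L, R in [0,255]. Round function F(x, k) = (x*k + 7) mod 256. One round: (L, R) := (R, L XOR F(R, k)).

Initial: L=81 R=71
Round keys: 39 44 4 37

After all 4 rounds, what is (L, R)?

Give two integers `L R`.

Round 1 (k=39): L=71 R=137
Round 2 (k=44): L=137 R=212
Round 3 (k=4): L=212 R=222
Round 4 (k=37): L=222 R=201

Answer: 222 201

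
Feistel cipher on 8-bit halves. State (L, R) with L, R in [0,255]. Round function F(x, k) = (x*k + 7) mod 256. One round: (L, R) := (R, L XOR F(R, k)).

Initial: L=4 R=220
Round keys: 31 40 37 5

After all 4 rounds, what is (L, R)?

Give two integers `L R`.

Round 1 (k=31): L=220 R=175
Round 2 (k=40): L=175 R=131
Round 3 (k=37): L=131 R=89
Round 4 (k=5): L=89 R=71

Answer: 89 71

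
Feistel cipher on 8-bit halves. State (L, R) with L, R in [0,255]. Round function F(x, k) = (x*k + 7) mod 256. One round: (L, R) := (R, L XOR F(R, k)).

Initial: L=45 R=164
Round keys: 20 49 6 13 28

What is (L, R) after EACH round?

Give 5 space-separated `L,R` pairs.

Round 1 (k=20): L=164 R=250
Round 2 (k=49): L=250 R=69
Round 3 (k=6): L=69 R=95
Round 4 (k=13): L=95 R=159
Round 5 (k=28): L=159 R=52

Answer: 164,250 250,69 69,95 95,159 159,52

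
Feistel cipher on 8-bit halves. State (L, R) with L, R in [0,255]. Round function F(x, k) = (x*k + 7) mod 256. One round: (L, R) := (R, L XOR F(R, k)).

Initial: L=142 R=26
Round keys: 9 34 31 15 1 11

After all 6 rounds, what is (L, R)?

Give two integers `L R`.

Round 1 (k=9): L=26 R=127
Round 2 (k=34): L=127 R=255
Round 3 (k=31): L=255 R=151
Round 4 (k=15): L=151 R=31
Round 5 (k=1): L=31 R=177
Round 6 (k=11): L=177 R=189

Answer: 177 189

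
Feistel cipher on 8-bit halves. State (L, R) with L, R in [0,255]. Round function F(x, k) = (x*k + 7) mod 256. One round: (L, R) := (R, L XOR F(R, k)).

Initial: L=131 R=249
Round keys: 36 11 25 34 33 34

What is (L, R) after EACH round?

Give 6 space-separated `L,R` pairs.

Answer: 249,136 136,38 38,53 53,55 55,43 43,138

Derivation:
Round 1 (k=36): L=249 R=136
Round 2 (k=11): L=136 R=38
Round 3 (k=25): L=38 R=53
Round 4 (k=34): L=53 R=55
Round 5 (k=33): L=55 R=43
Round 6 (k=34): L=43 R=138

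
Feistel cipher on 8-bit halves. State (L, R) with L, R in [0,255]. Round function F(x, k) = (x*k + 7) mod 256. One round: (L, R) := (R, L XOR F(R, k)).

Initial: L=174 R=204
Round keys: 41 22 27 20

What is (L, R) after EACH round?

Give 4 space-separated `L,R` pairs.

Answer: 204,29 29,73 73,167 167,90

Derivation:
Round 1 (k=41): L=204 R=29
Round 2 (k=22): L=29 R=73
Round 3 (k=27): L=73 R=167
Round 4 (k=20): L=167 R=90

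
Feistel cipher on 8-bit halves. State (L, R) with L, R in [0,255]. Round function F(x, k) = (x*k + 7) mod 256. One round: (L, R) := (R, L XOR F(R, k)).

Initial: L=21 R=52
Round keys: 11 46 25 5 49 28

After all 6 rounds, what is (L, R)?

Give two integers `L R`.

Round 1 (k=11): L=52 R=86
Round 2 (k=46): L=86 R=79
Round 3 (k=25): L=79 R=232
Round 4 (k=5): L=232 R=192
Round 5 (k=49): L=192 R=47
Round 6 (k=28): L=47 R=235

Answer: 47 235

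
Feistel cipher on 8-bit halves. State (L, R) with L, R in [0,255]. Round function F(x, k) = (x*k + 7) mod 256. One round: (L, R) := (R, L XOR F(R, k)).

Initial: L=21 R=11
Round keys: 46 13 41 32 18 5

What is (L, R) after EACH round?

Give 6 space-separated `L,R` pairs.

Answer: 11,20 20,0 0,19 19,103 103,86 86,210

Derivation:
Round 1 (k=46): L=11 R=20
Round 2 (k=13): L=20 R=0
Round 3 (k=41): L=0 R=19
Round 4 (k=32): L=19 R=103
Round 5 (k=18): L=103 R=86
Round 6 (k=5): L=86 R=210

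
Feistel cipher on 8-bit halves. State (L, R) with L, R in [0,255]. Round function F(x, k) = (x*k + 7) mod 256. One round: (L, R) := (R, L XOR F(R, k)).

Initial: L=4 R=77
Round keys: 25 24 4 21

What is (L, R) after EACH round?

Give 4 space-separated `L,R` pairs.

Answer: 77,136 136,138 138,167 167,48

Derivation:
Round 1 (k=25): L=77 R=136
Round 2 (k=24): L=136 R=138
Round 3 (k=4): L=138 R=167
Round 4 (k=21): L=167 R=48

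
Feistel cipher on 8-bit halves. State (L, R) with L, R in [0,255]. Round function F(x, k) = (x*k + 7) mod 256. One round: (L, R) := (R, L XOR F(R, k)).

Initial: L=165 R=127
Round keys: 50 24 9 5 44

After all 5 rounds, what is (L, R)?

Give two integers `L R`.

Answer: 234 240

Derivation:
Round 1 (k=50): L=127 R=112
Round 2 (k=24): L=112 R=248
Round 3 (k=9): L=248 R=207
Round 4 (k=5): L=207 R=234
Round 5 (k=44): L=234 R=240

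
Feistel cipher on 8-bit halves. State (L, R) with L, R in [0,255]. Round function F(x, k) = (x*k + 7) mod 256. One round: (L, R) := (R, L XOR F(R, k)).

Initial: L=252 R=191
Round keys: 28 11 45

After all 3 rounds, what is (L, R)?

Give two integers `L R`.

Answer: 187 241

Derivation:
Round 1 (k=28): L=191 R=23
Round 2 (k=11): L=23 R=187
Round 3 (k=45): L=187 R=241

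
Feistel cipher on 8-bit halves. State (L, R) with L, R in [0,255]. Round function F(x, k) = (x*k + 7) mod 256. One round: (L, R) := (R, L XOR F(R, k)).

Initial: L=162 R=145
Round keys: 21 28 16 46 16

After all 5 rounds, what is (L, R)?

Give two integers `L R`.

Round 1 (k=21): L=145 R=78
Round 2 (k=28): L=78 R=30
Round 3 (k=16): L=30 R=169
Round 4 (k=46): L=169 R=123
Round 5 (k=16): L=123 R=30

Answer: 123 30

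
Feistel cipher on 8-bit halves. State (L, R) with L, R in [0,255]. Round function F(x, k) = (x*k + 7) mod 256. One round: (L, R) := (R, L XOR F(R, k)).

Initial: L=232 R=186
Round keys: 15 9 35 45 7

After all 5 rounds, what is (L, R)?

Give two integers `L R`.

Round 1 (k=15): L=186 R=5
Round 2 (k=9): L=5 R=142
Round 3 (k=35): L=142 R=116
Round 4 (k=45): L=116 R=229
Round 5 (k=7): L=229 R=62

Answer: 229 62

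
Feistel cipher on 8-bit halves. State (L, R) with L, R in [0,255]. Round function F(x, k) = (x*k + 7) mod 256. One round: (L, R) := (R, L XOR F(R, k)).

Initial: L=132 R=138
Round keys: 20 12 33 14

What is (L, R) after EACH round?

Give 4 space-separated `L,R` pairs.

Round 1 (k=20): L=138 R=75
Round 2 (k=12): L=75 R=1
Round 3 (k=33): L=1 R=99
Round 4 (k=14): L=99 R=112

Answer: 138,75 75,1 1,99 99,112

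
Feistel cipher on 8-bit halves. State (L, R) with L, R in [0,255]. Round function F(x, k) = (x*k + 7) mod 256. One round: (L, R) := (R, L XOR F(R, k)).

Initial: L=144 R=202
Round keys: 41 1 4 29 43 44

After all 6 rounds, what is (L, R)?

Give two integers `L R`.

Answer: 162 224

Derivation:
Round 1 (k=41): L=202 R=241
Round 2 (k=1): L=241 R=50
Round 3 (k=4): L=50 R=62
Round 4 (k=29): L=62 R=63
Round 5 (k=43): L=63 R=162
Round 6 (k=44): L=162 R=224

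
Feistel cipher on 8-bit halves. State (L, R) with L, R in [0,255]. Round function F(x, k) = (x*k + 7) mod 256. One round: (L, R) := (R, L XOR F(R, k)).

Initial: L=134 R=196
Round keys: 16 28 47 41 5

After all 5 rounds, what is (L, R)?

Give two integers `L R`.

Round 1 (k=16): L=196 R=193
Round 2 (k=28): L=193 R=231
Round 3 (k=47): L=231 R=177
Round 4 (k=41): L=177 R=135
Round 5 (k=5): L=135 R=27

Answer: 135 27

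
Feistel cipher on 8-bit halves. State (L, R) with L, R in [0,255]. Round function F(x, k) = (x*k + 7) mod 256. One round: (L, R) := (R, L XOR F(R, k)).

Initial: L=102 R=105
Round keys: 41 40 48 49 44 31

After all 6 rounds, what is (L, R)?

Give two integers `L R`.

Answer: 118 95

Derivation:
Round 1 (k=41): L=105 R=190
Round 2 (k=40): L=190 R=222
Round 3 (k=48): L=222 R=25
Round 4 (k=49): L=25 R=14
Round 5 (k=44): L=14 R=118
Round 6 (k=31): L=118 R=95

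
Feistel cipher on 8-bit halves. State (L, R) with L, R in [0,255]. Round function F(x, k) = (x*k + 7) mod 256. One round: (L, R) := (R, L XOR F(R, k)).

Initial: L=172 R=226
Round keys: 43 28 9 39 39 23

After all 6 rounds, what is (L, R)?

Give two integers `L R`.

Answer: 49 129

Derivation:
Round 1 (k=43): L=226 R=81
Round 2 (k=28): L=81 R=1
Round 3 (k=9): L=1 R=65
Round 4 (k=39): L=65 R=239
Round 5 (k=39): L=239 R=49
Round 6 (k=23): L=49 R=129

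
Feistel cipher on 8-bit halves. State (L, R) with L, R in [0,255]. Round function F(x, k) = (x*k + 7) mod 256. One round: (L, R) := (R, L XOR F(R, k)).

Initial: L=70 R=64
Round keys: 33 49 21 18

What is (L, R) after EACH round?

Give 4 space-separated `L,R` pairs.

Answer: 64,1 1,120 120,222 222,219

Derivation:
Round 1 (k=33): L=64 R=1
Round 2 (k=49): L=1 R=120
Round 3 (k=21): L=120 R=222
Round 4 (k=18): L=222 R=219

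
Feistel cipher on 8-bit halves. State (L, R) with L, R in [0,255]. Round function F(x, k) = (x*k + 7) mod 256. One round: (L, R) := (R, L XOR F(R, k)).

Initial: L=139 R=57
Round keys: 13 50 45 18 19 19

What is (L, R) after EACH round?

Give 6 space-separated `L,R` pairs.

Round 1 (k=13): L=57 R=103
Round 2 (k=50): L=103 R=28
Round 3 (k=45): L=28 R=148
Round 4 (k=18): L=148 R=115
Round 5 (k=19): L=115 R=4
Round 6 (k=19): L=4 R=32

Answer: 57,103 103,28 28,148 148,115 115,4 4,32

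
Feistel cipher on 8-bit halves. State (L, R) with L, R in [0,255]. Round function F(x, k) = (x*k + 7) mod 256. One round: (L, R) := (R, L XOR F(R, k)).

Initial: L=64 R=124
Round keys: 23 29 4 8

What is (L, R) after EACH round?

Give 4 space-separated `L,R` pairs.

Answer: 124,107 107,90 90,4 4,125

Derivation:
Round 1 (k=23): L=124 R=107
Round 2 (k=29): L=107 R=90
Round 3 (k=4): L=90 R=4
Round 4 (k=8): L=4 R=125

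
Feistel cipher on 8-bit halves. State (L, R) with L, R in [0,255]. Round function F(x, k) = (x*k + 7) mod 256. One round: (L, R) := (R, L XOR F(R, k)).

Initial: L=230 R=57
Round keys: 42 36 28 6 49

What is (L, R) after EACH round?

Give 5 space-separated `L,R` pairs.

Answer: 57,135 135,58 58,216 216,45 45,124

Derivation:
Round 1 (k=42): L=57 R=135
Round 2 (k=36): L=135 R=58
Round 3 (k=28): L=58 R=216
Round 4 (k=6): L=216 R=45
Round 5 (k=49): L=45 R=124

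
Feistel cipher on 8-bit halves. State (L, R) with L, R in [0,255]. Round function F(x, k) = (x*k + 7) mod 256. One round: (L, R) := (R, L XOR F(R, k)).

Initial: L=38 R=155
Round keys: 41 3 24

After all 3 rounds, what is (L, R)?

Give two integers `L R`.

Answer: 96 251

Derivation:
Round 1 (k=41): L=155 R=252
Round 2 (k=3): L=252 R=96
Round 3 (k=24): L=96 R=251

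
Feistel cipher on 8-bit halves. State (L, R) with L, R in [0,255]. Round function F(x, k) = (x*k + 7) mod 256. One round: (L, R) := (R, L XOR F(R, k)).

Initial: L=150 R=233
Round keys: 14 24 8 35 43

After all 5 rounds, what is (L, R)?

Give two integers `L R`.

Round 1 (k=14): L=233 R=83
Round 2 (k=24): L=83 R=38
Round 3 (k=8): L=38 R=100
Round 4 (k=35): L=100 R=149
Round 5 (k=43): L=149 R=106

Answer: 149 106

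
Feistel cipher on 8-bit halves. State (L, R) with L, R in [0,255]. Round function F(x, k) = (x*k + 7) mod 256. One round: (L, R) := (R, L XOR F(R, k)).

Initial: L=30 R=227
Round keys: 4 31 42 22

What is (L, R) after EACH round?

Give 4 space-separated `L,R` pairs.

Round 1 (k=4): L=227 R=141
Round 2 (k=31): L=141 R=249
Round 3 (k=42): L=249 R=108
Round 4 (k=22): L=108 R=182

Answer: 227,141 141,249 249,108 108,182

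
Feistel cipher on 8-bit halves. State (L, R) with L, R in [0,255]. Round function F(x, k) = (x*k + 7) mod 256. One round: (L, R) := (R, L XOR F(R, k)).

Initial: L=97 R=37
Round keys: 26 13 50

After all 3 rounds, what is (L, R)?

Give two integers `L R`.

Answer: 170 147

Derivation:
Round 1 (k=26): L=37 R=168
Round 2 (k=13): L=168 R=170
Round 3 (k=50): L=170 R=147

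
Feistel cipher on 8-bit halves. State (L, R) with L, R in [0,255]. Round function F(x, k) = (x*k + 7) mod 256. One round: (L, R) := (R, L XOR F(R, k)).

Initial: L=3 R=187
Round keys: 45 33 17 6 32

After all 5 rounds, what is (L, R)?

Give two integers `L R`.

Round 1 (k=45): L=187 R=229
Round 2 (k=33): L=229 R=55
Round 3 (k=17): L=55 R=75
Round 4 (k=6): L=75 R=254
Round 5 (k=32): L=254 R=140

Answer: 254 140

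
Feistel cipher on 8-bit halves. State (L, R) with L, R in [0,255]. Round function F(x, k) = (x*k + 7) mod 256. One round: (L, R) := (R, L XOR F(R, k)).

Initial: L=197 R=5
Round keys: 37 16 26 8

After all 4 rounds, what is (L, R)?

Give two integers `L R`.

Round 1 (k=37): L=5 R=5
Round 2 (k=16): L=5 R=82
Round 3 (k=26): L=82 R=94
Round 4 (k=8): L=94 R=165

Answer: 94 165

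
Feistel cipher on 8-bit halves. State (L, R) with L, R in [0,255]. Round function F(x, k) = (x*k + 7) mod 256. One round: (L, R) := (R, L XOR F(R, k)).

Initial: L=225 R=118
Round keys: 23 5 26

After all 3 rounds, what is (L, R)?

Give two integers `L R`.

Round 1 (k=23): L=118 R=64
Round 2 (k=5): L=64 R=49
Round 3 (k=26): L=49 R=65

Answer: 49 65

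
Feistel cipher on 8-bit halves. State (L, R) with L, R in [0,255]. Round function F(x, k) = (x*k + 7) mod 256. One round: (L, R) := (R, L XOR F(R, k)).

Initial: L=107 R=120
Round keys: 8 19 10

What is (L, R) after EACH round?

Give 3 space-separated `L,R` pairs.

Round 1 (k=8): L=120 R=172
Round 2 (k=19): L=172 R=179
Round 3 (k=10): L=179 R=169

Answer: 120,172 172,179 179,169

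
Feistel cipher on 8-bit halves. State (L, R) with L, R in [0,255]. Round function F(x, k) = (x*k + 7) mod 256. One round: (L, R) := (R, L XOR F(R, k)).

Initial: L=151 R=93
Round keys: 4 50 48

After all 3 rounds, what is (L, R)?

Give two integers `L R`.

Answer: 66 139

Derivation:
Round 1 (k=4): L=93 R=236
Round 2 (k=50): L=236 R=66
Round 3 (k=48): L=66 R=139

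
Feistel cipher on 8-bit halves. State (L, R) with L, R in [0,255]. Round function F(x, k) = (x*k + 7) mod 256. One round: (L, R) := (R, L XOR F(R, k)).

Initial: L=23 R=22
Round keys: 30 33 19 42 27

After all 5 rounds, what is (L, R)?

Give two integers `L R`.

Round 1 (k=30): L=22 R=140
Round 2 (k=33): L=140 R=5
Round 3 (k=19): L=5 R=234
Round 4 (k=42): L=234 R=110
Round 5 (k=27): L=110 R=75

Answer: 110 75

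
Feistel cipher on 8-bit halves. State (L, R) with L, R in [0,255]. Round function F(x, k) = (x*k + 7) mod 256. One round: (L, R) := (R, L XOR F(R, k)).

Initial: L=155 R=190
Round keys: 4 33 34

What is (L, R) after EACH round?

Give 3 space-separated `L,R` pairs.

Round 1 (k=4): L=190 R=100
Round 2 (k=33): L=100 R=85
Round 3 (k=34): L=85 R=53

Answer: 190,100 100,85 85,53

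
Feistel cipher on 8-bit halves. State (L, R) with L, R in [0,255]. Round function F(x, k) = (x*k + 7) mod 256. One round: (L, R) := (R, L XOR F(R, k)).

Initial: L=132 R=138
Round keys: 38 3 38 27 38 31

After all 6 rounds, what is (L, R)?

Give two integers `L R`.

Answer: 25 147

Derivation:
Round 1 (k=38): L=138 R=7
Round 2 (k=3): L=7 R=150
Round 3 (k=38): L=150 R=76
Round 4 (k=27): L=76 R=157
Round 5 (k=38): L=157 R=25
Round 6 (k=31): L=25 R=147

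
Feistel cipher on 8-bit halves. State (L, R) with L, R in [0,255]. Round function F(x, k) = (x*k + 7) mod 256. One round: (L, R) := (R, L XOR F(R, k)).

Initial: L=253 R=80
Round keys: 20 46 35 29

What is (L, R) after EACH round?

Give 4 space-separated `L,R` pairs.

Answer: 80,186 186,35 35,106 106,42

Derivation:
Round 1 (k=20): L=80 R=186
Round 2 (k=46): L=186 R=35
Round 3 (k=35): L=35 R=106
Round 4 (k=29): L=106 R=42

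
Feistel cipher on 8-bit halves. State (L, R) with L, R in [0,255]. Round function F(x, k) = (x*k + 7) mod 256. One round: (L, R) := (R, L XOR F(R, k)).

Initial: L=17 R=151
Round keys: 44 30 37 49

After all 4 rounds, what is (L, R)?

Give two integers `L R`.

Round 1 (k=44): L=151 R=234
Round 2 (k=30): L=234 R=228
Round 3 (k=37): L=228 R=17
Round 4 (k=49): L=17 R=172

Answer: 17 172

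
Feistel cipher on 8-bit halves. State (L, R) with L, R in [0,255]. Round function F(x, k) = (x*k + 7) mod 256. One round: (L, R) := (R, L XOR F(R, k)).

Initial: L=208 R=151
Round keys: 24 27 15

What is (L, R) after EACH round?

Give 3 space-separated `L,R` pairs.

Answer: 151,255 255,123 123,195

Derivation:
Round 1 (k=24): L=151 R=255
Round 2 (k=27): L=255 R=123
Round 3 (k=15): L=123 R=195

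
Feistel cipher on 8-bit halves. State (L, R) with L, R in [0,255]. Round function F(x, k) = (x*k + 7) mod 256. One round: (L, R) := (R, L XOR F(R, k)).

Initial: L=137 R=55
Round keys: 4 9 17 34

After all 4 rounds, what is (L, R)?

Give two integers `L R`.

Answer: 55 163

Derivation:
Round 1 (k=4): L=55 R=106
Round 2 (k=9): L=106 R=246
Round 3 (k=17): L=246 R=55
Round 4 (k=34): L=55 R=163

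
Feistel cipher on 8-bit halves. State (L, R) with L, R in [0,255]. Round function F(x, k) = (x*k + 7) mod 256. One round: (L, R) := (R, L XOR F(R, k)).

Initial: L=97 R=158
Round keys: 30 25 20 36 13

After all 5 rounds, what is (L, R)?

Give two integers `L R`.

Answer: 244 114

Derivation:
Round 1 (k=30): L=158 R=234
Round 2 (k=25): L=234 R=127
Round 3 (k=20): L=127 R=25
Round 4 (k=36): L=25 R=244
Round 5 (k=13): L=244 R=114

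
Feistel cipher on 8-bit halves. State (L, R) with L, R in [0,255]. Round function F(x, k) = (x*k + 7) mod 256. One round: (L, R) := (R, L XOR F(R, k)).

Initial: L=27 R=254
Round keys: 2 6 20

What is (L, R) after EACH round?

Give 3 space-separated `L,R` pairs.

Answer: 254,24 24,105 105,35

Derivation:
Round 1 (k=2): L=254 R=24
Round 2 (k=6): L=24 R=105
Round 3 (k=20): L=105 R=35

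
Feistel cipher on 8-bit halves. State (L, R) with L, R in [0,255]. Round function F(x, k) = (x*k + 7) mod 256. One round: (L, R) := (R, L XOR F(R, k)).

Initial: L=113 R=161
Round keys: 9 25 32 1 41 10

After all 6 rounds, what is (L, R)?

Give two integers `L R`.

Answer: 117 53

Derivation:
Round 1 (k=9): L=161 R=193
Round 2 (k=25): L=193 R=65
Round 3 (k=32): L=65 R=230
Round 4 (k=1): L=230 R=172
Round 5 (k=41): L=172 R=117
Round 6 (k=10): L=117 R=53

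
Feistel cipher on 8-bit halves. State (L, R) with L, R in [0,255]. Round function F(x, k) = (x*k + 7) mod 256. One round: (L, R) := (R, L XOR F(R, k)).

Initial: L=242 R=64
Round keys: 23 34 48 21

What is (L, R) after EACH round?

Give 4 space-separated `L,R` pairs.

Round 1 (k=23): L=64 R=53
Round 2 (k=34): L=53 R=81
Round 3 (k=48): L=81 R=2
Round 4 (k=21): L=2 R=96

Answer: 64,53 53,81 81,2 2,96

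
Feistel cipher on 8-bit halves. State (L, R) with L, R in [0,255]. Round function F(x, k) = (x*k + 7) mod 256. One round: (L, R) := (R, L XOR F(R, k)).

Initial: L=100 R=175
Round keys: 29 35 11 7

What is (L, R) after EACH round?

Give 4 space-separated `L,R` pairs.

Answer: 175,190 190,174 174,63 63,110

Derivation:
Round 1 (k=29): L=175 R=190
Round 2 (k=35): L=190 R=174
Round 3 (k=11): L=174 R=63
Round 4 (k=7): L=63 R=110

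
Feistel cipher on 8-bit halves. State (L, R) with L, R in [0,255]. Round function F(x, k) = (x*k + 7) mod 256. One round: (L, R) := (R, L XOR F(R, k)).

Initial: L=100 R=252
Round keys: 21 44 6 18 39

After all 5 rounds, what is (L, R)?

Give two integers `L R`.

Answer: 52 21

Derivation:
Round 1 (k=21): L=252 R=215
Round 2 (k=44): L=215 R=7
Round 3 (k=6): L=7 R=230
Round 4 (k=18): L=230 R=52
Round 5 (k=39): L=52 R=21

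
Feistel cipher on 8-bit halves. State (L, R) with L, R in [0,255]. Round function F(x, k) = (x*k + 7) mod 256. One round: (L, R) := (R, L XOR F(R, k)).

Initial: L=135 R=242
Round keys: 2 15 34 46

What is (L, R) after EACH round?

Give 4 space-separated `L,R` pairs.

Round 1 (k=2): L=242 R=108
Round 2 (k=15): L=108 R=169
Round 3 (k=34): L=169 R=21
Round 4 (k=46): L=21 R=100

Answer: 242,108 108,169 169,21 21,100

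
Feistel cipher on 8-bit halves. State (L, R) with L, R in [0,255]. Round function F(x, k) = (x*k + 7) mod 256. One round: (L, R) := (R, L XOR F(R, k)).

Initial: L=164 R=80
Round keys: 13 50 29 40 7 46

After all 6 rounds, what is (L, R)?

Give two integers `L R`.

Round 1 (k=13): L=80 R=179
Round 2 (k=50): L=179 R=173
Round 3 (k=29): L=173 R=19
Round 4 (k=40): L=19 R=82
Round 5 (k=7): L=82 R=86
Round 6 (k=46): L=86 R=41

Answer: 86 41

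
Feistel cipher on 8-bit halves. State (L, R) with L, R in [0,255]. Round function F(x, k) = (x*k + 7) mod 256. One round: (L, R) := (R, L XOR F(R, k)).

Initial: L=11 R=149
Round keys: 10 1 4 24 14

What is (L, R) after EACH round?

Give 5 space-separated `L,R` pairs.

Round 1 (k=10): L=149 R=210
Round 2 (k=1): L=210 R=76
Round 3 (k=4): L=76 R=229
Round 4 (k=24): L=229 R=51
Round 5 (k=14): L=51 R=52

Answer: 149,210 210,76 76,229 229,51 51,52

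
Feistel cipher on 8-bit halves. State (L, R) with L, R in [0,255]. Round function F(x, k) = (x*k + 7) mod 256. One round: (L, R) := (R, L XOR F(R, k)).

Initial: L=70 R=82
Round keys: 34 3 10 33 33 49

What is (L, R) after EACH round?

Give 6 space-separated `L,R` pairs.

Answer: 82,173 173,92 92,50 50,37 37,254 254,128

Derivation:
Round 1 (k=34): L=82 R=173
Round 2 (k=3): L=173 R=92
Round 3 (k=10): L=92 R=50
Round 4 (k=33): L=50 R=37
Round 5 (k=33): L=37 R=254
Round 6 (k=49): L=254 R=128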